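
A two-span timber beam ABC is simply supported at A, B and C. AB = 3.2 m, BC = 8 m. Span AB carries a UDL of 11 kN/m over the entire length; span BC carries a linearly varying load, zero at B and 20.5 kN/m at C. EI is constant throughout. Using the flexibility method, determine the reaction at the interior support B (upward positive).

R_B = 70.61 kN

Insert a hinge at B; M_B is the redundant, and each span becomes simply supported.
Rotations at B on the released spans (each span's end-slope, ×1/EI):
  span AB: UDL 11: wL³/(24EI) = 15.02/EI
  span BC: triangular load, peak 20.5: 7w₀L³/(360EI) = 204.1/EI
  relative rotation θ_0 = (15.02 + 204.1)/EI = 219.1/EI
A unit hogging moment at B produces rotation L₁/(3EI) + L₂/(3EI) = 3.733/EI.
Compatibility: M_B·(L₁+L₂)/(3EI) = θ_0, giving M_B = 58.69 kN·m (hogging).
Span AB, ΣM about A with M_B applied at B: R_B^{AB}·3.2 = 56.32 + 58.69, so R_B^{AB} = 35.94 kN and R_A = 35.2 − 35.94 = -0.7405 kN.
Span BC, ΣM about C: R_B^{BC}·8 = 218.7 + 58.69, so R_B^{BC} = 34.67 kN and R_C = 82 − 34.67 = 47.33 kN.
R_B = 35.94 + 34.67 = 70.61 kN.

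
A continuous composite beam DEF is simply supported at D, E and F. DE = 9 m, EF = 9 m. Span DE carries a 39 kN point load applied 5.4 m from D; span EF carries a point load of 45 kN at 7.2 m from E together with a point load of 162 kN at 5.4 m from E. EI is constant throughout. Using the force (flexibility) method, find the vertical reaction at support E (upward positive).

R_E = 136.2 kN

Insert a hinge at E; M_E is the redundant, and each span becomes simply supported.
End slopes at the hinge E, treating each span as simply supported:
  span DE: point load 39 at a = 5.4: Pab(L + a)/(6LEI) = 202.2/EI
  span EF: point load 45 at a = 7.2: Pab(L + b)/(6LEI) = 116.6/EI
  span EF: point load 162 at a = 5.4: Pab(L + b)/(6LEI) = 734.8/EI
  relative rotation θ_0 = (202.2 + 851.5)/EI = 1054/EI
A unit hogging moment at E produces rotation L₁/(3EI) + L₂/(3EI) = 6/EI.
Slope continuity at E: θ_0 = M_E·6/EI, so M_E = 1054/6 = 175.6 kN·m (hogging).
Span DE, ΣM about D with M_E applied at E: R_E^{DE}·9 = 210.6 + 175.6, so R_E^{DE} = 42.91 kN and R_D = 39 − 42.91 = -3.912 kN.
Span EF, ΣM about F: R_E^{EF}·9 = 664.2 + 175.6, so R_E^{EF} = 93.31 kN and R_F = 207 − 93.31 = 113.7 kN.
R_E = 42.91 + 93.31 = 136.2 kN.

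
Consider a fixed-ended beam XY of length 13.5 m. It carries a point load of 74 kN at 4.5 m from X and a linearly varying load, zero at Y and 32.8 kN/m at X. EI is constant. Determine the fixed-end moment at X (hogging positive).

M_X = 446.9 kN·m

Take the two fixed-end moments M_X, M_Y as redundants; the released structure is the simple span XY.
End rotations of the released simple span under the applied load (×1/EI):
  at X: point load 74 at a = 4.5: Pab(L + b)/(6LEI) = 832.5/EI
  at Y: point load 74 at a = 4.5: Pab(L + a)/(6LEI) = 666/EI
  at X: triangular load, peak 32.8: w₀L³/(45EI) = 1793/EI
  at Y: triangular load, peak 32.8: 7w₀L³/(360EI) = 1569/EI
  θ_X0 = 2626/EI,  θ_Y0 = 2235/EI
Flexibility coefficients: a unit moment at one end gives L/(3EI) there and L/(6EI) at the far end, so f₁₁ = f₂₂ = 4.5/EI and f₁₂ = f₂₁ = 2.25/EI.
Compatibility — zero rotation at each built-in end:
  4.5 M_X + 2.25 M_Y = 2626
  2.25 M_X + 4.5 M_Y = 2235
Solving the pair gives M_X = 446.9 kN·m and M_Y = 273.3 kN·m (hogging).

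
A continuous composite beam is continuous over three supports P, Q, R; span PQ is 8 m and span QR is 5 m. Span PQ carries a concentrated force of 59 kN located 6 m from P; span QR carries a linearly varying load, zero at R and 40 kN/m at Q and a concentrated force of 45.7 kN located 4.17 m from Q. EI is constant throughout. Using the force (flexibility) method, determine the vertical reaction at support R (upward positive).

Insert a hinge at Q; M_Q is the redundant, and each span becomes simply supported.
Discontinuity in slope at Q on the released structure — sum the simple-span end rotations:
  span PQ: point load 59 at a = 6: Pab(L + a)/(6LEI) = 206.5/EI
  span QR: triangular load, peak 40: w₀L³/(45EI) = 111.1/EI
  span QR: point load 45.7 at a = 4.17: Pab(L + b)/(6LEI) = 30.74/EI
  relative rotation θ_0 = (206.5 + 141.8)/EI = 348.3/EI
A unit hogging moment at Q produces rotation L₁/(3EI) + L₂/(3EI) = 4.333/EI.
Compatibility: M_Q·(L₁+L₂)/(3EI) = θ_0, giving M_Q = 80.39 kN·m (hogging).
Span QR, ΣM about R: R_Q^{QR}·5 = 371.3 + 80.39, so R_Q^{QR} = 90.33 kN and R_R = 145.7 − 90.33 = 55.37 kN.

R_R = 55.37 kN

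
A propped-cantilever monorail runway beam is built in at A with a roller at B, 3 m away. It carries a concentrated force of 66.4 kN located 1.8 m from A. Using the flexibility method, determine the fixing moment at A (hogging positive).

M_A = 33.47 kN·m

Remove the prop at B; the released (primary) structure is a cantilever built in at A.
Deflection at B on the released cantilever, summing each load's contribution:
  point load 66.4 at a = 1.8: Pa²(3L − a)/(6EI) = 258.2/EI
Tip deflection under a unit load at B: L³/(3EI) = 9/EI.
The prop prevents deflection at B: R_B = δ_0/δ_{BB} = 258.2/9 = 28.68 kN.
Moment equilibrium about A: M_A = Σ(load moments about A) − R_B·L = 119.5 − 28.68×3 = 33.47 kN·m.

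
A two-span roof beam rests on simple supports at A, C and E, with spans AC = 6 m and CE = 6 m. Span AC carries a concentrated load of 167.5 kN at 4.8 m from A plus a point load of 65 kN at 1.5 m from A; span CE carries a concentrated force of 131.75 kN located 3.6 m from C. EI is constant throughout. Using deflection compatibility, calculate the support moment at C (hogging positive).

Release continuity at C by inserting a hinge; the redundant is the internal moment M_C. The primary structure is two simply-supported spans AC and CE.
Rotations at C on the released spans (each span's end-slope, ×1/EI):
  span AC: point load 167.5 at a = 4.8: Pab(L + a)/(6LEI) = 289.4/EI
  span AC: point load 65 at a = 1.5: Pab(L + a)/(6LEI) = 91.41/EI
  span CE: point load 131.75 at a = 3.6: Pab(L + b)/(6LEI) = 265.6/EI
  relative rotation θ_0 = (380.8 + 265.6)/EI = 646.5/EI
A unit hogging moment at C produces rotation L₁/(3EI) + L₂/(3EI) = 4/EI.
Compatibility: M_C·(L₁+L₂)/(3EI) = θ_0, giving M_C = 161.6 kN·m (hogging).

M_C = 161.6 kN·m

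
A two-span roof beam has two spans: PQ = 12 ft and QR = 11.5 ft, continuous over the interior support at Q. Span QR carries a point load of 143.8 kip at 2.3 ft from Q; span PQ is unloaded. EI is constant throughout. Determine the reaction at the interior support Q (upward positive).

R_Q = 134.9 kip

Insert a hinge at Q; M_Q is the redundant, and each span becomes simply supported.
Rotations at Q on the released spans (each span's end-slope, ×1/EI):
  span QR: point load 143.8 at a = 2.3: Pab(L + b)/(6LEI) = 912.8/EI
  relative rotation θ_0 = (0 + 912.8)/EI = 912.8/EI
A unit hogging moment at Q produces rotation L₁/(3EI) + L₂/(3EI) = 7.833/EI.
Slope continuity at Q: θ_0 = M_Q·7.833/EI, so M_Q = 912.8/7.833 = 116.5 kip·ft (hogging).
Span PQ, ΣM about P with M_Q applied at Q: R_Q^{PQ}·12 = 0 + 116.5, so R_Q^{PQ} = 9.711 kip and R_P = 0 − 9.711 = -9.711 kip.
Span QR, ΣM about R: R_Q^{QR}·11.5 = 1323 + 116.5, so R_Q^{QR} = 125.2 kip and R_R = 143.8 − 125.2 = 18.63 kip.
R_Q = 9.711 + 125.2 = 134.9 kip.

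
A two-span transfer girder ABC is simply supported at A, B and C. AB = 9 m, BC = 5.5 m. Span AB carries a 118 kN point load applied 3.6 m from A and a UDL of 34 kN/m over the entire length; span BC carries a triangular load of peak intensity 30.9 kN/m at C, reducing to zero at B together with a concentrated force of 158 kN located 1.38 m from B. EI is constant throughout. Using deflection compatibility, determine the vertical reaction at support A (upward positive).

Take M_B as the redundant. Released structure: two simple spans AB and BC with a hinge at B.
Discontinuity in slope at B on the released structure — sum the simple-span end rotations:
  span AB: point load 118 at a = 3.6: Pab(L + a)/(6LEI) = 535.2/EI
  span AB: UDL 34: wL³/(24EI) = 1033/EI
  span BC: triangular load, peak 30.9: 7w₀L³/(360EI) = 99.96/EI
  span BC: point load 158 at a = 1.38: Pab(L + b)/(6LEI) = 261.9/EI
  relative rotation θ_0 = (1568 + 361.8)/EI = 1930/EI
A unit hogging moment at B produces rotation L₁/(3EI) + L₂/(3EI) = 4.833/EI.
Compatibility: M_B·(L₁+L₂)/(3EI) = θ_0, giving M_B = 399.3 kN·m (hogging).
Span AB, ΣM about A with M_B applied at B: R_B^{AB}·9 = 1802 + 399.3, so R_B^{AB} = 244.6 kN and R_A = 424 − 244.6 = 179.4 kN.

R_A = 179.4 kN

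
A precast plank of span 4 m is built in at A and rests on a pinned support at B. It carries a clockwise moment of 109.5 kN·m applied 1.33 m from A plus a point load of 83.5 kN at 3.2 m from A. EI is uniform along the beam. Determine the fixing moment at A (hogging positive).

M_A = 50.5 kN·m

Release the roller at B. Primary structure: cantilever fixed at A.
Downward deflection at the released point B due to the loads:
  clockwise couple 109.5 at a = 1.33: M₀a(2L − a)/(2EI) = 485.7/EI
  point load 83.5 at a = 3.2: Pa²(3L − a)/(6EI) = 1254/EI
  δ_0 = 1740/EI
Flexibility coefficient — unit upward force at B: δ_{BB} = L³/(3EI) = 21.33/EI.
Compatibility at B: δ_0 − R_B·δ_{BB} = 0, so R_B = 1740/21.33 = 81.55 kN.
Moment equilibrium about A: M_A = Σ(load moments about A) − R_B·L = 376.7 − 81.55×4 = 50.5 kN·m.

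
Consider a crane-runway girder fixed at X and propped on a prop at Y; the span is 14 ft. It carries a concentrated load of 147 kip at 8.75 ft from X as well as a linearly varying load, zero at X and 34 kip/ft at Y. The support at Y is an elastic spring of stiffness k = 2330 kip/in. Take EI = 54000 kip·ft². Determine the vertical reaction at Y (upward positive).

Choose R_Y as the redundant. The primary structure is the cantilever fixed at X.
Free-end deflection of the primary structure under the applied loading (downward +):
  point load 147 at a = 8.75: Pa²(3L − a)/(6EI) = 62370/EI
  triangular load, peak 34 at the free end: 11w₀L⁴/(120EI) = 119730/EI
  δ_0 = 182100/EI
Flexibility coefficient — unit upward force at Y: δ_{YY} = L³/(3EI) = 914.7/EI.
With EI = 54000 kip·ft²: δ_0 = 3.3722 ft and δ_{YY} = 0.016938 ft/kip.
Compatibility — the spring shortens by R_Y/k under the reaction it provides: δ_0 − R_Y·δ_{YY} = R_Y/k. With 1/k = 1/(2330×12) ft/kip = 0.000036 ft/kip, R_Y = δ_0 / (δ_{YY} + 1/k) = 3.3722 / (0.016938 + 0.000036) = 198.7 kip.

R_Y = 198.7 kip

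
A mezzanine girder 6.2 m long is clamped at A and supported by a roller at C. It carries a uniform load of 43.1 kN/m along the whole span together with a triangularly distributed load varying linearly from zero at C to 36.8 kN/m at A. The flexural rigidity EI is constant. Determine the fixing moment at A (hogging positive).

Release the roller at C. Primary structure: cantilever fixed at A.
Free-end deflection of the primary structure under the applied loading (downward +):
  UDL 43.1: wL⁴/(8EI) = 7961/EI
  triangular load, peak 36.8 at the fixed end: w₀L⁴/(30EI) = 1813/EI
  δ_0 = 9773/EI
Tip deflection under a unit load at C: L³/(3EI) = 79.44/EI.
Compatibility at C: δ_0 − R_C·δ_{CC} = 0, so R_C = 9773/79.44 = 123 kN.
Moment equilibrium about A: M_A = Σ(load moments about A) − R_C·L = 1064 − 123×6.2 = 301.4 kN·m.

M_A = 301.4 kN·m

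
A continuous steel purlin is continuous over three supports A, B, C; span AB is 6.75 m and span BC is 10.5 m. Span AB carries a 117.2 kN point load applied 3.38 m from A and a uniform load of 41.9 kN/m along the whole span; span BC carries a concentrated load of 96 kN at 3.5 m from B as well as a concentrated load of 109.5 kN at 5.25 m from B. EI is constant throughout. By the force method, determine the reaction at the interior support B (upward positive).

R_B = 415.3 kN

Take M_B as the redundant. Released structure: two simple spans AB and BC with a hinge at B.
End slopes at the hinge B, treating each span as simply supported:
  span AB: point load 117.2 at a = 3.38: Pab(L + a)/(6LEI) = 333.9/EI
  span AB: UDL 41.9: wL³/(24EI) = 536.9/EI
  span BC: point load 96 at a = 3.5: Pab(L + b)/(6LEI) = 653.3/EI
  span BC: point load 109.5 at a = 5.25: Pab(L + b)/(6LEI) = 754.5/EI
  relative rotation θ_0 = (870.8 + 1408)/EI = 2279/EI
A unit hogging moment at B produces rotation L₁/(3EI) + L₂/(3EI) = 5.75/EI.
Compatibility: M_B·(L₁+L₂)/(3EI) = θ_0, giving M_B = 396.3 kN·m (hogging).
Span AB, ΣM about A with M_B applied at B: R_B^{AB}·6.75 = 1351 + 396.3, so R_B^{AB} = 258.8 kN and R_A = 400 − 258.8 = 141.2 kN.
Span BC, ΣM about C: R_B^{BC}·10.5 = 1247 + 396.3, so R_B^{BC} = 156.5 kN and R_C = 205.5 − 156.5 = 49.01 kN.
R_B = 258.8 + 156.5 = 415.3 kN.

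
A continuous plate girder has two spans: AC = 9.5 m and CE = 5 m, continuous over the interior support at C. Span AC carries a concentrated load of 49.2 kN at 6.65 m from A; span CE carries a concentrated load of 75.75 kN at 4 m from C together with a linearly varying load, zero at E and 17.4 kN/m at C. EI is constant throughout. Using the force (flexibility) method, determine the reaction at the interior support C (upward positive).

R_C = 102.2 kN

Release continuity at C by inserting a hinge; the redundant is the internal moment M_C. The primary structure is two simply-supported spans AC and CE.
End slopes at the hinge C, treating each span as simply supported:
  span AC: point load 49.2 at a = 6.65: Pab(L + a)/(6LEI) = 264.2/EI
  span CE: point load 75.75 at a = 4: Pab(L + b)/(6LEI) = 60.6/EI
  span CE: triangular load, peak 17.4: w₀L³/(45EI) = 48.33/EI
  relative rotation θ_0 = (264.2 + 108.9)/EI = 373.1/EI
A unit hogging moment at C produces rotation L₁/(3EI) + L₂/(3EI) = 4.833/EI.
Slope continuity at C: θ_0 = M_C·4.833/EI, so M_C = 373.1/4.833 = 77.2 kN·m (hogging).
Span AC, ΣM about A with M_C applied at C: R_C^{AC}·9.5 = 327.2 + 77.2, so R_C^{AC} = 42.57 kN and R_A = 49.2 − 42.57 = 6.634 kN.
Span CE, ΣM about E: R_C^{CE}·5 = 220.8 + 77.2, so R_C^{CE} = 59.59 kN and R_E = 119.2 − 59.59 = 59.66 kN.
R_C = 42.57 + 59.59 = 102.2 kN.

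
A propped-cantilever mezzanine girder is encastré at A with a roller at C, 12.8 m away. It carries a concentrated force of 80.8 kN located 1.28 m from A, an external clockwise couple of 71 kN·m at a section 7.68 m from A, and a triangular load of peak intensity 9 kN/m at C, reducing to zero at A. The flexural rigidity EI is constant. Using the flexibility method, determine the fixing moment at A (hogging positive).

M_A = 156 kN·m

Release the roller at C. Primary structure: cantilever fixed at A.
Free-end deflection of the primary structure under the applied loading (downward +):
  point load 80.8 at a = 1.28: Pa²(3L − a)/(6EI) = 819/EI
  clockwise couple 71 at a = 7.68: M₀a(2L − a)/(2EI) = 4886/EI
  triangular load, peak 9 at the free end: 11w₀L⁴/(120EI) = 22146/EI
  δ_0 = 27851/EI
Tip deflection under a unit load at C: L³/(3EI) = 699.1/EI.
The prop prevents deflection at C: R_C = δ_0/δ_{CC} = 27851/699.1 = 39.84 kN.
Moment equilibrium about A: M_A = Σ(load moments about A) − R_C·L = 665.9 − 39.84×12.8 = 156 kN·m.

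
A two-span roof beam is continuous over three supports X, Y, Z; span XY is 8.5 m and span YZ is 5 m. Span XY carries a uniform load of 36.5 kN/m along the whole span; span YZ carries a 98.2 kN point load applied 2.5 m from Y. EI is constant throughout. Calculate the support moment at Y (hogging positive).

M_Y = 241.6 kN·m

Insert a hinge at Y; M_Y is the redundant, and each span becomes simply supported.
End slopes at the hinge Y, treating each span as simply supported:
  span XY: UDL 36.5: wL³/(24EI) = 934/EI
  span YZ: point load 98.2 at a = 2.5: Pab(L + b)/(6LEI) = 153.4/EI
  relative rotation θ_0 = (934 + 153.4)/EI = 1087/EI
A unit hogging moment at Y produces rotation L₁/(3EI) + L₂/(3EI) = 4.5/EI.
Slope continuity at Y: θ_0 = M_Y·4.5/EI, so M_Y = 1087/4.5 = 241.6 kN·m (hogging).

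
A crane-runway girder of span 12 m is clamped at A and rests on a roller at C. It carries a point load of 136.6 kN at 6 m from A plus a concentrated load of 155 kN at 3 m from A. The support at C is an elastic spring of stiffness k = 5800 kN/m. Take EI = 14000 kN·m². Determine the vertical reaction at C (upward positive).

R_C = 55.77 kN

Release the roller at C. Primary structure: cantilever fixed at A.
Primary-structure tip deflection at C by superposition:
  point load 136.6 at a = 6: Pa²(3L − a)/(6EI) = 24588/EI
  point load 155 at a = 3: Pa²(3L − a)/(6EI) = 7672/EI
  δ_0 = 32260/EI
Flexibility coefficient — unit upward force at C: δ_{CC} = L³/(3EI) = 576/EI.
With EI = 14000 kN·m²: δ_0 = 2.3043 m and δ_{CC} = 0.041143 m/kN.
Compatibility — the spring shortens by R_C/k under the reaction it provides: δ_0 − R_C·δ_{CC} = R_C/k. With 1/k = 0.000172 m/kN, R_C = δ_0 / (δ_{CC} + 1/k) = 2.3043 / (0.041143 + 0.000172) = 55.77 kN.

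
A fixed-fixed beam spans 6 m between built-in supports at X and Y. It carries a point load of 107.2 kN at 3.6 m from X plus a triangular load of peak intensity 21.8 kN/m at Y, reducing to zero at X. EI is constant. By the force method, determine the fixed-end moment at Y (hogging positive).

Take the two fixed-end moments M_X, M_Y as redundants; the released structure is the simple span XY.
Simple-span end rotations at X and Y under the given loads:
  at X: point load 107.2 at a = 3.6: Pab(L + b)/(6LEI) = 216.1/EI
  at Y: point load 107.2 at a = 3.6: Pab(L + a)/(6LEI) = 247/EI
  at X: triangular load, peak 21.8: 7w₀L³/(360EI) = 91.56/EI
  at Y: triangular load, peak 21.8: w₀L³/(45EI) = 104.6/EI
  θ_X0 = 307.7/EI,  θ_Y0 = 351.6/EI
Flexibility coefficients: a unit moment at one end gives L/(3EI) there and L/(6EI) at the far end, so f₁₁ = f₂₂ = 2/EI and f₁₂ = f₂₁ = 1/EI.
Compatibility — zero rotation at each built-in end:
  2 M_X + 1 M_Y = 307.7
  1 M_X + 2 M_Y = 351.6
Solving the pair gives M_X = 87.91 kN·m and M_Y = 131.9 kN·m (hogging).

M_Y = 131.9 kN·m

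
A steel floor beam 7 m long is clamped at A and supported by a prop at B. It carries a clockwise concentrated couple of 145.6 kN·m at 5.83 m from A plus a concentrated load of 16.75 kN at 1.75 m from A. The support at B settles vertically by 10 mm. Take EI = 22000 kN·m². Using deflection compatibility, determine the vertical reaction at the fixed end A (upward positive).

R_A = -13.09 kN

Release the roller at B. Primary structure: cantilever fixed at A.
Deflection at B on the released cantilever, summing each load's contribution:
  clockwise couple 145.6 at a = 5.83: M₀a(2L − a)/(2EI) = 3468/EI
  point load 16.75 at a = 1.75: Pa²(3L − a)/(6EI) = 164.6/EI
  δ_0 = 3632/EI
Flexibility coefficient — unit upward force at B: δ_{BB} = L³/(3EI) = 114.3/EI.
With EI = 22000 kN·m²: δ_0 = 0.1651 m and δ_{BB} = 0.005197 m/kN.
Compatibility — the beam at B must follow the support down by 0.01 m: δ_0 − R_B·δ_{BB} = 0.01, so R_B = (0.1651 − 0.01)/0.005197 = 29.84 kN.
Vertical equilibrium: R_A = ΣP − R_B = 16.75 − 29.84 = -13.09 kN.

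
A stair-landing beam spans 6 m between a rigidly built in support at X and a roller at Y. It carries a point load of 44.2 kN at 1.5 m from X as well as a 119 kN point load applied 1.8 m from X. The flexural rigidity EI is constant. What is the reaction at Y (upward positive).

Remove the prop at Y; the released (primary) structure is a cantilever built in at X.
Downward deflection at the released point Y due to the loads:
  point load 44.2 at a = 1.5: Pa²(3L − a)/(6EI) = 273.5/EI
  point load 119 at a = 1.8: Pa²(3L − a)/(6EI) = 1041/EI
  δ_0 = 1314/EI
Tip deflection under a unit load at Y: L³/(3EI) = 72/EI.
The prop prevents deflection at Y: R_Y = δ_0/δ_{YY} = 1314/72 = 18.26 kN.

R_Y = 18.26 kN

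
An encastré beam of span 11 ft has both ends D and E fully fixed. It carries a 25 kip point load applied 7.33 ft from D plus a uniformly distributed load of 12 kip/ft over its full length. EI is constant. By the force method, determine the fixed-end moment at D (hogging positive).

Take the two fixed-end moments M_D, M_E as redundants; the released structure is the simple span DE.
Simple-span end rotations at D and E under the given loads:
  at D: point load 25 at a = 7.33: Pab(L + b)/(6LEI) = 149.5/EI
  at E: point load 25 at a = 7.33: Pab(L + a)/(6LEI) = 186.8/EI
  at D: UDL 12: wL³/(24EI) = 665.5/EI
  at E: UDL 12: wL³/(24EI) = 665.5/EI
  θ_D0 = 815/EI,  θ_E0 = 852.3/EI
Flexibility coefficients: a unit moment at one end gives L/(3EI) there and L/(6EI) at the far end, so f₁₁ = f₂₂ = 3.667/EI and f₁₂ = f₂₁ = 1.833/EI.
Compatibility — zero rotation at each built-in end:
  3.667 M_D + 1.833 M_E = 815
  1.833 M_D + 3.667 M_E = 852.3
Solving the pair gives M_D = 141.4 kip·ft and M_E = 161.7 kip·ft (hogging).

M_D = 141.4 kip·ft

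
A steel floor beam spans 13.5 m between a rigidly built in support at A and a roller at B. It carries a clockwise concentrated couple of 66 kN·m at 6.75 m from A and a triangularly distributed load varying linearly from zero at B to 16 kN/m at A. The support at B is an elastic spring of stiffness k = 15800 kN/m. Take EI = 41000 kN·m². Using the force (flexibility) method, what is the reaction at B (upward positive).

R_B = 27.01 kN

Release the roller at B. Primary structure: cantilever fixed at A.
Deflection at B on the released cantilever, summing each load's contribution:
  clockwise couple 66 at a = 6.75: M₀a(2L − a)/(2EI) = 4511/EI
  triangular load, peak 16 at the fixed end: w₀L⁴/(30EI) = 17715/EI
  δ_0 = 22225/EI
Flexibility coefficient — unit upward force at B: δ_{BB} = L³/(3EI) = 820.1/EI.
With EI = 41000 kN·m²: δ_0 = 0.54208 m and δ_{BB} = 0.020003 m/kN.
Compatibility — the spring shortens by R_B/k under the reaction it provides: δ_0 − R_B·δ_{BB} = R_B/k. With 1/k = 0.000063 m/kN, R_B = δ_0 / (δ_{BB} + 1/k) = 0.54208 / (0.020003 + 0.000063) = 27.01 kN.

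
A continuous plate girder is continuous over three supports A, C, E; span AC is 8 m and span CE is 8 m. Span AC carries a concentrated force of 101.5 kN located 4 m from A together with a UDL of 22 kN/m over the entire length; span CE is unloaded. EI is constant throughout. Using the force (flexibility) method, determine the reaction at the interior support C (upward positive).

Insert a hinge at C; M_C is the redundant, and each span becomes simply supported.
Rotations at C on the released spans (each span's end-slope, ×1/EI):
  span AC: point load 101.5 at a = 4: Pab(L + a)/(6LEI) = 406/EI
  span AC: UDL 22: wL³/(24EI) = 469.3/EI
  relative rotation θ_0 = (875.3 + 0)/EI = 875.3/EI
A unit hogging moment at C produces rotation L₁/(3EI) + L₂/(3EI) = 5.333/EI.
Slope continuity at C: θ_0 = M_C·5.333/EI, so M_C = 875.3/5.333 = 164.1 kN·m (hogging).
Span AC, ΣM about A with M_C applied at C: R_C^{AC}·8 = 1110 + 164.1, so R_C^{AC} = 159.3 kN and R_A = 277.5 − 159.3 = 118.2 kN.
Span CE, ΣM about E: R_C^{CE}·8 = 0 + 164.1, so R_C^{CE} = 20.52 kN and R_E = 0 − 20.52 = -20.52 kN.
R_C = 159.3 + 20.52 = 179.8 kN.

R_C = 179.8 kN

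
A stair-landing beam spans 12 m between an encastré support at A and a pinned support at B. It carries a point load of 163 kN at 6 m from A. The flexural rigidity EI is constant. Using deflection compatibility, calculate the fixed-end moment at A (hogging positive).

M_A = 366.8 kN·m

Choose R_B as the redundant. The primary structure is the cantilever fixed at A.
Free-end deflection of the primary structure under the applied loading (downward +):
  point load 163 at a = 6: Pa²(3L − a)/(6EI) = 29340/EI
Tip deflection under a unit load at B: L³/(3EI) = 576/EI.
Compatibility at B: δ_0 − R_B·δ_{BB} = 0, so R_B = 29340/576 = 50.94 kN.
Moment equilibrium about A: M_A = Σ(load moments about A) − R_B·L = 978 − 50.94×12 = 366.8 kN·m.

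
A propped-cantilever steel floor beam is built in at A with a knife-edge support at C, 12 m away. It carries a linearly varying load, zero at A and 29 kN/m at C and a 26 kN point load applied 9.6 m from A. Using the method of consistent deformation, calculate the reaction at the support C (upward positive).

R_C = 114 kN

Remove the prop at C; the released (primary) structure is a cantilever built in at A.
Deflection at C on the released cantilever, summing each load's contribution:
  triangular load, peak 29 at the free end: 11w₀L⁴/(120EI) = 55123/EI
  point load 26 at a = 9.6: Pa²(3L − a)/(6EI) = 10543/EI
  δ_0 = 65666/EI
Flexibility coefficient — unit upward force at C: δ_{CC} = L³/(3EI) = 576/EI.
Compatibility at C: δ_0 − R_C·δ_{CC} = 0, so R_C = 65666/576 = 114 kN.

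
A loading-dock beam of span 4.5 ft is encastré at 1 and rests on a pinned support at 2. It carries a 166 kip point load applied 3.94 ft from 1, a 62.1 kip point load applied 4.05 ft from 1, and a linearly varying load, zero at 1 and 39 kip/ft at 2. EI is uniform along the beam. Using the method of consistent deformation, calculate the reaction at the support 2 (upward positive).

R_2 = 236.3 kip

Take the reaction at 2 as the redundant and release it; the primary structure is a cantilever fixed at 1.
Primary-structure tip deflection at 2 by superposition:
  point load 166 at a = 3.94: Pa²(3L − a)/(6EI) = 4106/EI
  point load 62.1 at a = 4.05: Pa²(3L − a)/(6EI) = 1604/EI
  triangular load, peak 39 at the free end: 11w₀L⁴/(120EI) = 1466/EI
  δ_0 = 7176/EI
Tip deflection under a unit load at 2: L³/(3EI) = 30.38/EI.
The prop prevents deflection at 2: R_2 = δ_0/δ_{22} = 7176/30.38 = 236.3 kip.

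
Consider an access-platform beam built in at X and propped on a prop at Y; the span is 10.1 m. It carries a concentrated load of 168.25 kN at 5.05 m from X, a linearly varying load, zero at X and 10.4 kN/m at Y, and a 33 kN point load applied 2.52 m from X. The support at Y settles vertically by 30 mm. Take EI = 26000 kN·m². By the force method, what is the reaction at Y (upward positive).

Remove the prop at Y; the released (primary) structure is a cantilever built in at X.
Primary-structure tip deflection at Y by superposition:
  point load 168.25 at a = 5.05: Pa²(3L − a)/(6EI) = 18057/EI
  triangular load, peak 10.4 at the free end: 11w₀L⁴/(120EI) = 9920/EI
  point load 33 at a = 2.52: Pa²(3L − a)/(6EI) = 970.3/EI
  δ_0 = 28948/EI
Tip deflection under a unit load at Y: L³/(3EI) = 343.4/EI.
With EI = 26000 kN·m²: δ_0 = 1.1134 m and δ_{YY} = 0.013209 m/kN.
Compatibility — the beam at Y must follow the support down by 0.03 m: δ_0 − R_Y·δ_{YY} = 0.03, so R_Y = (1.1134 − 0.03)/0.013209 = 82.02 kN.

R_Y = 82.02 kN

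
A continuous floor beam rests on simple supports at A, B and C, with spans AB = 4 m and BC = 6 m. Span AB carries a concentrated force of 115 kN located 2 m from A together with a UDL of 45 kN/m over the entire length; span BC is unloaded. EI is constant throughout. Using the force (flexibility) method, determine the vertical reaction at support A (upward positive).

R_A = 129.9 kN

Insert a hinge at B; M_B is the redundant, and each span becomes simply supported.
Rotations at B on the released spans (each span's end-slope, ×1/EI):
  span AB: point load 115 at a = 2: Pab(L + a)/(6LEI) = 115/EI
  span AB: UDL 45: wL³/(24EI) = 120/EI
  relative rotation θ_0 = (235 + 0)/EI = 235/EI
A unit hogging moment at B produces rotation L₁/(3EI) + L₂/(3EI) = 3.333/EI.
Slope continuity at B: θ_0 = M_B·3.333/EI, so M_B = 235/3.333 = 70.5 kN·m (hogging).
Span AB, ΣM about A with M_B applied at B: R_B^{AB}·4 = 590 + 70.5, so R_B^{AB} = 165.1 kN and R_A = 295 − 165.1 = 129.9 kN.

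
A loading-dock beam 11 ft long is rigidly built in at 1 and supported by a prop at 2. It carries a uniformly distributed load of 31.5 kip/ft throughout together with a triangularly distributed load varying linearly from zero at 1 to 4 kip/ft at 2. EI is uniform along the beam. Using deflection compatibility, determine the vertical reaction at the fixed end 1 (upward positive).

R_1 = 226.5 kip

Remove the prop at 2; the released (primary) structure is a cantilever built in at 1.
Free-end deflection of the primary structure under the applied loading (downward +):
  UDL 31.5: wL⁴/(8EI) = 57649/EI
  triangular load, peak 4 at the free end: 11w₀L⁴/(120EI) = 5368/EI
  δ_0 = 63017/EI
Flexibility coefficient — unit upward force at 2: δ_{22} = L³/(3EI) = 443.7/EI.
The prop prevents deflection at 2: R_2 = δ_0/δ_{22} = 63017/443.7 = 142 kip.
Vertical equilibrium: R_1 = ΣP − R_2 = 368.5 − 142 = 226.5 kip.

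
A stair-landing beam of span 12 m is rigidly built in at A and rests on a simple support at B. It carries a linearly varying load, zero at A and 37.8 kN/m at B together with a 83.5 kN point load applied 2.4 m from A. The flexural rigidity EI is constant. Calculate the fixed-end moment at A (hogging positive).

M_A = 461.8 kN·m

Choose R_B as the redundant. The primary structure is the cantilever fixed at A.
Free-end deflection of the primary structure under the applied loading (downward +):
  triangular load, peak 37.8 at the free end: 11w₀L⁴/(120EI) = 71850/EI
  point load 83.5 at a = 2.4: Pa²(3L − a)/(6EI) = 2693/EI
  δ_0 = 74544/EI
Tip deflection under a unit load at B: L³/(3EI) = 576/EI.
The prop prevents deflection at B: R_B = δ_0/δ_{BB} = 74544/576 = 129.4 kN.
Moment equilibrium about A: M_A = Σ(load moments about A) − R_B·L = 2015 − 129.4×12 = 461.8 kN·m.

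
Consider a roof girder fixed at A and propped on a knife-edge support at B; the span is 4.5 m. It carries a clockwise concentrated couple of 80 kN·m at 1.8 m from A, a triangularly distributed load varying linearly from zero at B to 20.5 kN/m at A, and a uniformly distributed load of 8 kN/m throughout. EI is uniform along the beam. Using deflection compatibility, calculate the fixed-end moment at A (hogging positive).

M_A = 51.12 kN·m

Take the reaction at B as the redundant and release it; the primary structure is a cantilever fixed at A.
Free-end deflection of the primary structure under the applied loading (downward +):
  clockwise couple 80 at a = 1.8: M₀a(2L − a)/(2EI) = 518.4/EI
  triangular load, peak 20.5 at the fixed end: w₀L⁴/(30EI) = 280.2/EI
  UDL 8: wL⁴/(8EI) = 410.1/EI
  δ_0 = 1209/EI
Flexibility coefficient — unit upward force at B: δ_{BB} = L³/(3EI) = 30.38/EI.
The prop prevents deflection at B: R_B = δ_0/δ_{BB} = 1209/30.38 = 39.79 kN.
Moment equilibrium about A: M_A = Σ(load moments about A) − R_B·L = 230.2 − 39.79×4.5 = 51.12 kN·m.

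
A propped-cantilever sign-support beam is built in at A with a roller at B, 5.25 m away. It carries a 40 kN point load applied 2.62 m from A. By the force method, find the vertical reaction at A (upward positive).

Remove the prop at B; the released (primary) structure is a cantilever built in at A.
Deflection at B on the released cantilever, summing each load's contribution:
  point load 40 at a = 2.62: Pa²(3L − a)/(6EI) = 600.9/EI
Flexibility coefficient — unit upward force at B: δ_{BB} = L³/(3EI) = 48.23/EI.
The prop prevents deflection at B: R_B = δ_0/δ_{BB} = 600.9/48.23 = 12.46 kN.
Vertical equilibrium: R_A = ΣP − R_B = 40 − 12.46 = 27.54 kN.

R_A = 27.54 kN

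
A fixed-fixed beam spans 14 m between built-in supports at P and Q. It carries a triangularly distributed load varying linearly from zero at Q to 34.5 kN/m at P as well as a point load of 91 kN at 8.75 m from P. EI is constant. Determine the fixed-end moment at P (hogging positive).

M_P = 450.1 kN·m

Take the two fixed-end moments M_P, M_Q as redundants; the released structure is the simple span PQ.
Simple-span end rotations at P and Q under the given loads:
  at P: triangular load, peak 34.5: w₀L³/(45EI) = 2104/EI
  at Q: triangular load, peak 34.5: 7w₀L³/(360EI) = 1841/EI
  at P: point load 91 at a = 8.75: Pab(L + b)/(6LEI) = 958/EI
  at Q: point load 91 at a = 8.75: Pab(L + a)/(6LEI) = 1132/EI
  θ_P0 = 3062/EI,  θ_Q0 = 2973/EI
Flexibility coefficients: a unit moment at one end gives L/(3EI) there and L/(6EI) at the far end, so f₁₁ = f₂₂ = 4.667/EI and f₁₂ = f₂₁ = 2.333/EI.
Compatibility — zero rotation at each built-in end:
  4.667 M_P + 2.333 M_Q = 3062
  2.333 M_P + 4.667 M_Q = 2973
Solving the pair gives M_P = 450.1 kN·m and M_Q = 412 kN·m (hogging).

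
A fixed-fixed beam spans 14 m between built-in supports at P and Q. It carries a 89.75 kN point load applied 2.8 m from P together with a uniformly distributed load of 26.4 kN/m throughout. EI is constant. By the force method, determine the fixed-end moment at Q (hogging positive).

M_Q = 471.4 kN·m

Take the two fixed-end moments M_P, M_Q as redundants; the released structure is the simple span PQ.
Simple-span end rotations at P and Q under the given loads:
  at P: point load 89.75 at a = 2.8: Pab(L + b)/(6LEI) = 844.4/EI
  at Q: point load 89.75 at a = 2.8: Pab(L + a)/(6LEI) = 562.9/EI
  at P: UDL 26.4: wL³/(24EI) = 3018/EI
  at Q: UDL 26.4: wL³/(24EI) = 3018/EI
  θ_P0 = 3863/EI,  θ_Q0 = 3581/EI
Flexibility coefficients: a unit moment at one end gives L/(3EI) there and L/(6EI) at the far end, so f₁₁ = f₂₂ = 4.667/EI and f₁₂ = f₂₁ = 2.333/EI.
Compatibility — zero rotation at each built-in end:
  4.667 M_P + 2.333 M_Q = 3863
  2.333 M_P + 4.667 M_Q = 3581
Solving the pair gives M_P = 592 kN·m and M_Q = 471.4 kN·m (hogging).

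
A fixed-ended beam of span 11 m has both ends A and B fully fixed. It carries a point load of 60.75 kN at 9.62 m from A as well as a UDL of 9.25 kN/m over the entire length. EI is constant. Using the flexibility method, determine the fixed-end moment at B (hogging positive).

M_B = 157.4 kN·m

Release both end moments; the primary structure is a simply-supported span AB with redundants M_A and M_B.
Simple-span end rotations at A and B under the given loads:
  at A: point load 60.75 at a = 9.62: Pab(L + b)/(6LEI) = 151.3/EI
  at B: point load 60.75 at a = 9.62: Pab(L + a)/(6LEI) = 252/EI
  at A: UDL 9.25: wL³/(24EI) = 513/EI
  at B: UDL 9.25: wL³/(24EI) = 513/EI
  θ_A0 = 664.3/EI,  θ_B0 = 765/EI
Flexibility coefficients: a unit moment at one end gives L/(3EI) there and L/(6EI) at the far end, so f₁₁ = f₂₂ = 3.667/EI and f₁₂ = f₂₁ = 1.833/EI.
Compatibility — zero rotation at each built-in end:
  3.667 M_A + 1.833 M_B = 664.3
  1.833 M_A + 3.667 M_B = 765
Solving the pair gives M_A = 102.5 kN·m and M_B = 157.4 kN·m (hogging).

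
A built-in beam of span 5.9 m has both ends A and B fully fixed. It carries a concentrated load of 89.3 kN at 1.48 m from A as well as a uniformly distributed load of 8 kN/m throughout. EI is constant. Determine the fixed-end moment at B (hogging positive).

Take the two fixed-end moments M_A, M_B as redundants; the released structure is the simple span AB.
Simple-span end rotations at A and B under the given loads:
  at A: point load 89.3 at a = 1.48: Pab(L + b)/(6LEI) = 170.3/EI
  at B: point load 89.3 at a = 1.48: Pab(L + a)/(6LEI) = 121.8/EI
  at A: UDL 8: wL³/(24EI) = 68.46/EI
  at B: UDL 8: wL³/(24EI) = 68.46/EI
  θ_A0 = 238.8/EI,  θ_B0 = 190.2/EI
Flexibility coefficients: a unit moment at one end gives L/(3EI) there and L/(6EI) at the far end, so f₁₁ = f₂₂ = 1.967/EI and f₁₂ = f₂₁ = 0.9833/EI.
Compatibility — zero rotation at each built-in end:
  1.967 M_A + 0.9833 M_B = 238.8
  0.9833 M_A + 1.967 M_B = 190.2
Solving the pair gives M_A = 97.38 kN·m and M_B = 48.04 kN·m (hogging).

M_B = 48.04 kN·m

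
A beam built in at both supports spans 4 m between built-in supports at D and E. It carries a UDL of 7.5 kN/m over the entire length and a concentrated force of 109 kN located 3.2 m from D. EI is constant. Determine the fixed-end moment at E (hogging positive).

Release both end moments; the primary structure is a simply-supported span DE with redundants M_D and M_E.
Simple-span end rotations at D and E under the given loads:
  at D: UDL 7.5: wL³/(24EI) = 20/EI
  at E: UDL 7.5: wL³/(24EI) = 20/EI
  at D: point load 109 at a = 3.2: Pab(L + b)/(6LEI) = 55.81/EI
  at E: point load 109 at a = 3.2: Pab(L + a)/(6LEI) = 83.71/EI
  θ_D0 = 75.81/EI,  θ_E0 = 103.7/EI
Flexibility coefficients: a unit moment at one end gives L/(3EI) there and L/(6EI) at the far end, so f₁₁ = f₂₂ = 1.333/EI and f₁₂ = f₂₁ = 0.6667/EI.
Compatibility — zero rotation at each built-in end:
  1.333 M_D + 0.6667 M_E = 75.81
  0.6667 M_D + 1.333 M_E = 103.7
Solving the pair gives M_D = 23.95 kN·m and M_E = 65.81 kN·m (hogging).

M_E = 65.81 kN·m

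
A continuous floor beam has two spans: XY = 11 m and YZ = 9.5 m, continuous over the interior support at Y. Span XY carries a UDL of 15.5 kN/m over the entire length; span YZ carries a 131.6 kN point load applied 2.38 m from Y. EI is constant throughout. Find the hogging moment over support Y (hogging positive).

M_Y = 221 kN·m

Insert a hinge at Y; M_Y is the redundant, and each span becomes simply supported.
Rotations at Y on the released spans (each span's end-slope, ×1/EI):
  span XY: UDL 15.5: wL³/(24EI) = 859.6/EI
  span YZ: point load 131.6 at a = 2.38: Pab(L + b)/(6LEI) = 650.2/EI
  relative rotation θ_0 = (859.6 + 650.2)/EI = 1510/EI
A unit hogging moment at Y produces rotation L₁/(3EI) + L₂/(3EI) = 6.833/EI.
Compatibility: M_Y·(L₁+L₂)/(3EI) = θ_0, giving M_Y = 221 kN·m (hogging).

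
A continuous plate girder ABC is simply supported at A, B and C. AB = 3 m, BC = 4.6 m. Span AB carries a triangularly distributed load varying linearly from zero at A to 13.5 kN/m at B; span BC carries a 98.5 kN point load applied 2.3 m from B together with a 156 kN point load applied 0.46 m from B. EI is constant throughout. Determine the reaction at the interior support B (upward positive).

R_B = 253.7 kN

Release continuity at B by inserting a hinge; the redundant is the internal moment M_B. The primary structure is two simply-supported spans AB and BC.
Discontinuity in slope at B on the released structure — sum the simple-span end rotations:
  span AB: triangular load, peak 13.5: w₀L³/(45EI) = 8.1/EI
  span BC: point load 98.5 at a = 2.3: Pab(L + b)/(6LEI) = 130.3/EI
  span BC: point load 156 at a = 0.46: Pab(L + b)/(6LEI) = 94.08/EI
  relative rotation θ_0 = (8.1 + 224.3)/EI = 232.4/EI
A unit hogging moment at B produces rotation L₁/(3EI) + L₂/(3EI) = 2.533/EI.
Slope continuity at B: θ_0 = M_B·2.533/EI, so M_B = 232.4/2.533 = 91.75 kN·m (hogging).
Span AB, ΣM about A with M_B applied at B: R_B^{AB}·3 = 40.5 + 91.75, so R_B^{AB} = 44.08 kN and R_A = 20.25 − 44.08 = -23.83 kN.
Span BC, ΣM about C: R_B^{BC}·4.6 = 872.4 + 91.75, so R_B^{BC} = 209.6 kN and R_C = 254.5 − 209.6 = 44.9 kN.
R_B = 44.08 + 209.6 = 253.7 kN.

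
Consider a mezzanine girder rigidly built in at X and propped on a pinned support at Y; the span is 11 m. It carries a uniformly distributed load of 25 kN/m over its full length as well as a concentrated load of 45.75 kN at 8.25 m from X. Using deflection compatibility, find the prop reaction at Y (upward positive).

R_Y = 132.1 kN

Remove the prop at Y; the released (primary) structure is a cantilever built in at X.
Downward deflection at the released point Y due to the loads:
  UDL 25: wL⁴/(8EI) = 45753/EI
  point load 45.75 at a = 8.25: Pa²(3L − a)/(6EI) = 12845/EI
  δ_0 = 58598/EI
Tip deflection under a unit load at Y: L³/(3EI) = 443.7/EI.
Compatibility at Y: δ_0 − R_Y·δ_{YY} = 0, so R_Y = 58598/443.7 = 132.1 kN.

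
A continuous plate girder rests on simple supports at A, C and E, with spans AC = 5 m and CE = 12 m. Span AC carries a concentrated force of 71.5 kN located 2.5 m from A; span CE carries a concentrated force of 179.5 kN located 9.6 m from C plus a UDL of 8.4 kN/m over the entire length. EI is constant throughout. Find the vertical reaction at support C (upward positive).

Release continuity at C by inserting a hinge; the redundant is the internal moment M_C. The primary structure is two simply-supported spans AC and CE.
End slopes at the hinge C, treating each span as simply supported:
  span AC: point load 71.5 at a = 2.5: Pab(L + a)/(6LEI) = 111.7/EI
  span CE: point load 179.5 at a = 9.6: Pab(L + b)/(6LEI) = 827.1/EI
  span CE: UDL 8.4: wL³/(24EI) = 604.8/EI
  relative rotation θ_0 = (111.7 + 1432)/EI = 1544/EI
A unit hogging moment at C produces rotation L₁/(3EI) + L₂/(3EI) = 5.667/EI.
Compatibility: M_C·(L₁+L₂)/(3EI) = θ_0, giving M_C = 272.4 kN·m (hogging).
Span AC, ΣM about A with M_C applied at C: R_C^{AC}·5 = 178.8 + 272.4, so R_C^{AC} = 90.23 kN and R_A = 71.5 − 90.23 = -18.73 kN.
Span CE, ΣM about E: R_C^{CE}·12 = 1036 + 272.4, so R_C^{CE} = 109 kN and R_E = 280.3 − 109 = 171.3 kN.
R_C = 90.23 + 109 = 199.2 kN.

R_C = 199.2 kN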